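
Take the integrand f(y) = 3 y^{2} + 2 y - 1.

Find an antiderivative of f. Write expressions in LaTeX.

An antiderivative is F(y) = y \left(y^{2} + y - 1\right).

The integrand splits into summands that can be handled one at a time.
Check: d/dy[y \left(y^{2} + y - 1\right)] = 3 y^{2} + 2 y - 1 = f(y).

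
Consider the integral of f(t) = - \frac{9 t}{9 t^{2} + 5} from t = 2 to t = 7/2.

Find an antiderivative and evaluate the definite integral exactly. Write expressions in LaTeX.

f matches the chain-rule pattern g'(h)*h' with inner function h(t) = 3 t^{2} + \frac{5}{3}; substituting u = h(t) collapses the integral.
F(t) = - \frac{\log{\left(3 t^{2} + \frac{5}{3} \right)}}{2} is an antiderivative of f.
Check: d/dt[- \frac{\log{\left(3 t^{2} + \frac{5}{3} \right)}}{2}] = - \frac{9 t}{9 t^{2} + 5} = f(t).
F(7/2) = - \frac{\log{\left(\frac{461}{12} \right)}}{2}; F(2) = - \frac{\log{\left(\frac{41}{3} \right)}}{2}.
Integral = F(7/2) - F(2) = - \frac{\log{\left(\frac{461}{12} \right)}}{2} + \frac{\log{\left(\frac{41}{3} \right)}}{2}.

Antiderivative: F(t) = - \frac{\log{\left(3 t^{2} + \frac{5}{3} \right)}}{2}; value = - \frac{\log{\left(\frac{461}{12} \right)}}{2} + \frac{\log{\left(\frac{41}{3} \right)}}{2}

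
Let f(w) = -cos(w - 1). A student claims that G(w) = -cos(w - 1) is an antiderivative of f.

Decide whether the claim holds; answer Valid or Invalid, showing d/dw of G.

d/dw[G] = sin(w - 1)
d/dw[G] - f(w) = sin(w - 1) + cos(w - 1) != 0.

Invalid: d/dw[G] - f = sin(w - 1) + cos(w - 1), which is not 0.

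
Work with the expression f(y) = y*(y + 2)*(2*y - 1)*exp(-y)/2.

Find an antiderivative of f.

Recognize the product-rule pattern: f = u'v + uv' with u = -y**3 - 9*y**2/2 - 8*y - 8, v = exp(-y), so integration by parts undoes it.
Check: d/dy[-(2*y**3 + 9*y**2 + 16*y + 16)*exp(-y)/2] = (2*y**3 + 3*y**2 - 2*y)*exp(-y)/2, which equals f(y).

An antiderivative is F(y) = -(2*y**3 + 9*y**2 + 16*y + 16)*exp(-y)/2.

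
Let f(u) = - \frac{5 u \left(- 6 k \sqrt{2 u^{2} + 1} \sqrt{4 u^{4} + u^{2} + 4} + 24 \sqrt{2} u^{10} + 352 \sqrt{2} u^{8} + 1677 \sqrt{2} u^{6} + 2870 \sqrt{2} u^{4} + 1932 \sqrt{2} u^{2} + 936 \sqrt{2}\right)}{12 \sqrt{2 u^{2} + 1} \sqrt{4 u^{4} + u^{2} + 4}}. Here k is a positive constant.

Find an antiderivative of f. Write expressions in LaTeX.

An antiderivative is F(u) = \frac{5 \left(9 k u^{2} - \sqrt{2} \left(u^{2} + 6\right)^{3} \sqrt{2 u^{2} + 1} \sqrt{4 u^{4} + u^{2} + 4}\right)}{36}.

Since d/du undoes antidifferentiation here, F'(u) = f(u) is required of F(u).
Check: d/du[\frac{5 \left(9 k u^{2} - \sqrt{2} \left(u^{2} + 6\right)^{3} \sqrt{2 u^{2} + 1} \sqrt{4 u^{4} + u^{2} + 4}\right)}{36}] = \frac{30 k u \sqrt{2 u^{2} + 1} \sqrt{4 u^{4} + u^{2} + 4} - 120 \sqrt{2} u^{11} - 1760 \sqrt{2} u^{9} - 8385 \sqrt{2} u^{7} - 14350 \sqrt{2} u^{5} - 9660 \sqrt{2} u^{3} - 4680 \sqrt{2} u}{12 \sqrt{2 u^{2} + 1} \sqrt{4 u^{4} + u^{2} + 4}}, which equals f(u).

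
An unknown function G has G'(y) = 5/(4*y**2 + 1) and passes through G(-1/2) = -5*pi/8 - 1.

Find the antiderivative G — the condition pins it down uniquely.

G(y) = (5*atan(2*y) - 2)/2

Whatever form G(y) takes, its d/dy must return the stated G'(y).
A general antiderivative is 5*atan(2*y)/2 + C.
The condition gives C = -5*pi/8 - 1 - (-5*pi/8) = -1.
So G(y) = (5*atan(2*y) - 2)/2.
Check: d/dy[(5*atan(2*y) - 2)/2] = 5/(4*y**2 + 1) = G'(y).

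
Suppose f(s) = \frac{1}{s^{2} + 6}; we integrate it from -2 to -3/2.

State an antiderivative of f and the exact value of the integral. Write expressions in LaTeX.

Recover f(s) by differentiating a candidate F(s); any mismatch rules it out.
F(s) = \frac{\sqrt{6} \operatorname{atan}{\left(\frac{\sqrt{6} s}{6} \right)}}{6} is an antiderivative of f.
Check: d/ds[\frac{\sqrt{6} \operatorname{atan}{\left(\frac{\sqrt{6} s}{6} \right)}}{6}] = \frac{1}{s^{2} + 6} = f(s).
F(-3/2) = - \frac{\sqrt{6} \operatorname{atan}{\left(\frac{\sqrt{6}}{4} \right)}}{6}; F(-2) = - \frac{\sqrt{6} \operatorname{atan}{\left(\frac{\sqrt{6}}{3} \right)}}{6}.
Integral = F(-3/2) - F(-2) = - \frac{\sqrt{6} \operatorname{atan}{\left(\frac{\sqrt{6}}{4} \right)}}{6} + \frac{\sqrt{6} \operatorname{atan}{\left(\frac{\sqrt{6}}{3} \right)}}{6}.

Antiderivative: F(s) = \frac{\sqrt{6} \operatorname{atan}{\left(\frac{\sqrt{6} s}{6} \right)}}{6}; value = - \frac{\sqrt{6} \operatorname{atan}{\left(\frac{\sqrt{6}}{4} \right)}}{6} + \frac{\sqrt{6} \operatorname{atan}{\left(\frac{\sqrt{6}}{3} \right)}}{6}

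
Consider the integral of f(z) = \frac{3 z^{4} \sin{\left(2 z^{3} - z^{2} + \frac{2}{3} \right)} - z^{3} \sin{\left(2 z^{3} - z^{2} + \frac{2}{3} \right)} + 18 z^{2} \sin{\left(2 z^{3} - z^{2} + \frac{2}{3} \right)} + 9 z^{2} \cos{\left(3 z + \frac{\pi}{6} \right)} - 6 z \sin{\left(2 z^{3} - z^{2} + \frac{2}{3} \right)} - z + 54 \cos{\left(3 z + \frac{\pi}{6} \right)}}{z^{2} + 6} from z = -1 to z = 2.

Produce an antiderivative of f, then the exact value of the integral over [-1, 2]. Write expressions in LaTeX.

Antiderivative: F(z) = - \frac{\log{\left(\frac{z^{2}}{2} + 3 \right)}}{2} + 3 \sin{\left(3 z + \frac{\pi}{6} \right)} - \frac{\cos{\left(2 z^{3} - z^{2} + \frac{2}{3} \right)}}{2}; value = - \frac{\log{\left(5 \right)}}{2} - \frac{\cos{\left(\frac{38}{3} \right)}}{2} + \frac{\cos{\left(\frac{7}{3} \right)}}{2} + \frac{\log{\left(\frac{7}{2} \right)}}{2} + 3 \sin{\left(\frac{\pi}{6} + 6 \right)} - 3 \cos{\left(\frac{\pi}{3} + 3 \right)}

An antiderivative F(z) passes only if d/dz[F] lands on f(z) exactly.
F(z) = - \frac{\log{\left(\frac{z^{2}}{2} + 3 \right)}}{2} + 3 \sin{\left(3 z + \frac{\pi}{6} \right)} - \frac{\cos{\left(2 z^{3} - z^{2} + \frac{2}{3} \right)}}{2} is an antiderivative of f.
Check: d/dz[- \frac{\log{\left(\frac{z^{2}}{2} + 3 \right)}}{2} + 3 \sin{\left(3 z + \frac{\pi}{6} \right)} - \frac{\cos{\left(2 z^{3} - z^{2} + \frac{2}{3} \right)}}{2}] = \frac{3 z^{4} \sin{\left(2 z^{3} - z^{2} + \frac{2}{3} \right)} - z^{3} \sin{\left(2 z^{3} - z^{2} + \frac{2}{3} \right)} + 18 z^{2} \sin{\left(2 z^{3} - z^{2} + \frac{2}{3} \right)} + 9 z^{2} \cos{\left(3 z + \frac{\pi}{6} \right)} - 6 z \sin{\left(2 z^{3} - z^{2} + \frac{2}{3} \right)} - z + 54 \cos{\left(3 z + \frac{\pi}{6} \right)}}{z^{2} + 6} = f(z).
F(2) = - \frac{\log{\left(5 \right)}}{2} - \frac{\cos{\left(\frac{38}{3} \right)}}{2} + 3 \sin{\left(\frac{\pi}{6} + 6 \right)}; F(-1) = 3 \cos{\left(\frac{\pi}{3} + 3 \right)} - \frac{\log{\left(\frac{7}{2} \right)}}{2} - \frac{\cos{\left(\frac{7}{3} \right)}}{2}.
Integral = F(2) - F(-1) = - \frac{\log{\left(5 \right)}}{2} - \frac{\cos{\left(\frac{38}{3} \right)}}{2} + \frac{\cos{\left(\frac{7}{3} \right)}}{2} + \frac{\log{\left(\frac{7}{2} \right)}}{2} + 3 \sin{\left(\frac{\pi}{6} + 6 \right)} - 3 \cos{\left(\frac{\pi}{3} + 3 \right)}.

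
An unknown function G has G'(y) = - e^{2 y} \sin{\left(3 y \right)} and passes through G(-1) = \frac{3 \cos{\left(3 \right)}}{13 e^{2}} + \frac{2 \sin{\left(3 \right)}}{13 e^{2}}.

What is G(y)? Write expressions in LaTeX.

G(y) = - \frac{2 e^{2 y} \sin{\left(3 y \right)}}{13} + \frac{3 e^{2 y} \cos{\left(3 y \right)}}{13}

Since d/dy undoes antidifferentiation here, G(y) must give back the stated G'(y).
A general antiderivative is - \frac{2 e^{2 y} \sin{\left(3 y \right)}}{13} + \frac{3 e^{2 y} \cos{\left(3 y \right)}}{13} + C.
The condition gives C = \frac{3 \cos{\left(3 \right)}}{13 e^{2}} + \frac{2 \sin{\left(3 \right)}}{13 e^{2}} - (\frac{3 \cos{\left(3 \right)}}{13 e^{2}} + \frac{2 \sin{\left(3 \right)}}{13 e^{2}}) = 0.
So G(y) = - \frac{2 e^{2 y} \sin{\left(3 y \right)}}{13} + \frac{3 e^{2 y} \cos{\left(3 y \right)}}{13}.
Check: d/dy[- \frac{2 e^{2 y} \sin{\left(3 y \right)}}{13} + \frac{3 e^{2 y} \cos{\left(3 y \right)}}{13}] = - e^{2 y} \sin{\left(3 y \right)} = G'(y).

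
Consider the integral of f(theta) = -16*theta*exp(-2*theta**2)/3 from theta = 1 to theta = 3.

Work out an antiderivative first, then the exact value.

f matches the chain-rule pattern g'(h)*h' with inner function h(theta) = -2*theta**2; substituting u = h(theta) collapses the integral.
F(theta) = 4*exp(-2*theta**2)/3 is an antiderivative of f.
Check: d/dtheta[4*exp(-2*theta**2)/3] = -16*theta*exp(-2*theta**2)/3 = f(theta).
F(3) = 4*exp(-18)/3; F(1) = 4*exp(-2)/3.
Integral = F(3) - F(1) = -4*exp(-2)/3 + 4*exp(-18)/3.

Antiderivative: F(theta) = 4*exp(-2*theta**2)/3; value = -4*exp(-2)/3 + 4*exp(-18)/3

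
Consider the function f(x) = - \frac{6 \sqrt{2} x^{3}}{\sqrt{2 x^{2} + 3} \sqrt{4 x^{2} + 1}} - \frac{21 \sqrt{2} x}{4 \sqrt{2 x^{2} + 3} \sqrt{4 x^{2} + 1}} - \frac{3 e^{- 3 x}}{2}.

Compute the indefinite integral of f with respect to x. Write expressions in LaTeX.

F(x) = - \frac{3 \sqrt{2 x^{2} + \frac{1}{2}} \sqrt{2 x^{2} + 3}}{4} + \frac{e^{- 3 x}}{2} + C

The integrand splits into summands that can be handled one at a time.
Check: d/dx[- \frac{3 \sqrt{2 x^{2} + \frac{1}{2}} \sqrt{2 x^{2} + 3}}{4} + \frac{e^{- 3 x}}{2}] = \frac{\sqrt{2} \left(- 24 x^{3} e^{3 x} - 21 x e^{3 x} - 3 \sqrt{2} \sqrt{2 x^{2} + 3} \sqrt{4 x^{2} + 1}\right) e^{- 3 x}}{4 \sqrt{2 x^{2} + 3} \sqrt{4 x^{2} + 1}}, which equals f(x).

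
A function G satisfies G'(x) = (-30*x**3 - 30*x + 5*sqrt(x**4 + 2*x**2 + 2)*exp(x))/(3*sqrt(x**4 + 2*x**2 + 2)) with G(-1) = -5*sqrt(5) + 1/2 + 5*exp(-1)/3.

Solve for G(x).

G(x) = (-30*sqrt(x**4 + 2*x**2 + 2) + 10*exp(x) + 3)/6

Check a candidate G(x) by differentiating: d/dx[G] must match the given G'(x).
A general antiderivative is -5*sqrt(x**4 + 2*x**2 + 2) + 5*exp(x)/3 + C.
The condition gives C = -5*sqrt(5) + 1/2 + 5*exp(-1)/3 - (-5*sqrt(5) + 5*exp(-1)/3) = 1/2.
So G(x) = (-30*sqrt(x**4 + 2*x**2 + 2) + 10*exp(x) + 3)/6.
Check: d/dx[(-30*sqrt(x**4 + 2*x**2 + 2) + 10*exp(x) + 3)/6] = (-30*x**3 - 30*x + 5*sqrt(x**4 + 2*x**2 + 2)*exp(x))/(3*sqrt(x**4 + 2*x**2 + 2)) = G'(x).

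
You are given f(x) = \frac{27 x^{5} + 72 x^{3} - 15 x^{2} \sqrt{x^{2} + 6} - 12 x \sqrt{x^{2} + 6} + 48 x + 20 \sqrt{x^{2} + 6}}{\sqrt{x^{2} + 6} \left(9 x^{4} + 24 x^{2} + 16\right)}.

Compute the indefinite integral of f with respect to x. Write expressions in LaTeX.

Check any antiderivative F(x) by computing F'(x) and comparing it with f(x).
Check: d/dx[\frac{9 x^{2} \sqrt{x^{2} + 6} + 5 x + 12 \sqrt{x^{2} + 6} + 2}{3 x^{2} + 4}] = \frac{27 x^{5} + 72 x^{3} - 15 x^{2} \sqrt{x^{2} + 6} - 12 x \sqrt{x^{2} + 6} + 48 x + 20 \sqrt{x^{2} + 6}}{9 x^{4} \sqrt{x^{2} + 6} + 24 x^{2} \sqrt{x^{2} + 6} + 16 \sqrt{x^{2} + 6}}, which equals f(x).

F(x) = \frac{9 x^{2} \sqrt{x^{2} + 6} + 5 x + 12 \sqrt{x^{2} + 6} + 2}{3 x^{2} + 4} + C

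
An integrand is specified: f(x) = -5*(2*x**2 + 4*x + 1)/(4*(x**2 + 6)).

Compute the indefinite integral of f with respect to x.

Check any antiderivative F(x) by computing F'(x) and comparing it with f(x).
Check: d/dx[-5*x/2 - 5*log(x**2 + 6)/2 + 55*sqrt(6)*atan(sqrt(6)*x/6)/24] = (-10*x**2 - 20*x - 5)/(4*x**2 + 24), which equals f(x).

F(x) = -5*x/2 - 5*log(x**2 + 6)/2 + 55*sqrt(6)*atan(sqrt(6)*x/6)/24 + C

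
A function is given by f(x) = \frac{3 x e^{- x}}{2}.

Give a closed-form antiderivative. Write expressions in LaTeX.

An antiderivative is F(x) = \frac{3 \left(- x - 1\right) e^{- x}}{2}.

f has the shape u'v + uv' for u = - \frac{3 x}{2} - \frac{3}{2} and v = e^{- x} — it is the derivative of the product u*v.
Check: d/dx[\frac{3 \left(- x - 1\right) e^{- x}}{2}] = \frac{3 x e^{- x}}{2} = f(x).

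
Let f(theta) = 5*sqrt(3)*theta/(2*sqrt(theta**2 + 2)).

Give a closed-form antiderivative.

The substitution u = 3*theta**2 + 6 works: f is exactly (dF/du)*(du/dtheta) for that inner function.
Check: d/dtheta[5*sqrt(3)*sqrt(theta**2 + 2)/2] = 5*sqrt(3)*theta/(2*sqrt(theta**2 + 2)) = f(theta).

An antiderivative is F(theta) = 5*sqrt(3)*sqrt(theta**2 + 2)/2.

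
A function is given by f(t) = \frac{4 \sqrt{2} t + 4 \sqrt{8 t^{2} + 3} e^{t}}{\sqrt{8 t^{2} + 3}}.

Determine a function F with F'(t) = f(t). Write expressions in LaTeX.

For F(t) to be correct the identity F'(t) - f(t) = 0 must hold.
Check: d/dt[\frac{\sqrt{2} \left(\sqrt{8 t^{2} + 3} + 4 \sqrt{2} e^{t}\right)}{2}] = \frac{4 \sqrt{2} t + 4 \sqrt{8 t^{2} + 3} e^{t}}{\sqrt{8 t^{2} + 3}} = f(t).

An antiderivative is F(t) = \frac{\sqrt{2} \left(\sqrt{8 t^{2} + 3} + 4 \sqrt{2} e^{t}\right)}{2}.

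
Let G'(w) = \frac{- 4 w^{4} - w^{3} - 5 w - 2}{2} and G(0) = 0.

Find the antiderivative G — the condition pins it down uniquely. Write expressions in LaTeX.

For G(w) to be correct, d/dw[G] must agree with the stated G'(w) identically.
A general antiderivative is - \frac{2 w^{5}}{5} - \frac{w^{4}}{8} - \frac{5 w^{2}}{4} - w + C.
The condition gives C = 0 - (0) = 0.
So G(w) = - \frac{2 w^{5}}{5} - \frac{w^{4}}{8} - \frac{5 w^{2}}{4} - w.
Check: d/dw[- \frac{2 w^{5}}{5} - \frac{w^{4}}{8} - \frac{5 w^{2}}{4} - w] = - 2 w^{4} - \frac{w^{3}}{2} - \frac{5 w}{2} - 1, which equals G'(w).

G(w) = - \frac{2 w^{5}}{5} - \frac{w^{4}}{8} - \frac{5 w^{2}}{4} - w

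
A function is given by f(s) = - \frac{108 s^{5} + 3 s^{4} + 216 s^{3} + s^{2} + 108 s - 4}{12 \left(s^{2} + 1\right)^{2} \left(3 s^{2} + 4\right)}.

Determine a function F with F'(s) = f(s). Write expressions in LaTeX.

Any candidate F(s) must reproduce f(s) exactly when differentiated.
Check: d/ds[- \frac{18 s^{2} \log{\left(s^{2} + \frac{4}{3} \right)} - s + 18 \log{\left(s^{2} + \frac{4}{3} \right)}}{12 \left(s^{2} + 1\right)}] = \frac{- 108 s^{5} - 3 s^{4} - 216 s^{3} - s^{2} - 108 s + 4}{36 s^{6} + 120 s^{4} + 132 s^{2} + 48}, which equals f(s).

An antiderivative is F(s) = - \frac{18 s^{2} \log{\left(s^{2} + \frac{4}{3} \right)} - s + 18 \log{\left(s^{2} + \frac{4}{3} \right)}}{12 \left(s^{2} + 1\right)}.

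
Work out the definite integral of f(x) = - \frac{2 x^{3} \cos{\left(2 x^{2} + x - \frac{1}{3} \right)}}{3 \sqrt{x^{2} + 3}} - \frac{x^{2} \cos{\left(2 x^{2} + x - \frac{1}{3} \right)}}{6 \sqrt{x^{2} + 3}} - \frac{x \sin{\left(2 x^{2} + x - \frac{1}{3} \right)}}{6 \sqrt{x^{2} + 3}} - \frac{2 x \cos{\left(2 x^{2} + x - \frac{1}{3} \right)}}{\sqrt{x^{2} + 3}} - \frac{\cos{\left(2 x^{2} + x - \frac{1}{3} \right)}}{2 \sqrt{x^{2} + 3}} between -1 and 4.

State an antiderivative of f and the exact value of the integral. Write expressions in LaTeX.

f has the shape u'v + uv' for u = - \frac{\sqrt{x^{2} + 3}}{6} and v = \sin{\left(2 x^{2} + x - \frac{1}{3} \right)} — it is the derivative of the product u*v.
F(x) = - \frac{\sqrt{x^{2} + 3} \sin{\left(2 x^{2} + x - \frac{1}{3} \right)}}{6} is an antiderivative of f.
Check: d/dx[- \frac{\sqrt{x^{2} + 3} \sin{\left(2 x^{2} + x - \frac{1}{3} \right)}}{6}] = \frac{- 4 x^{3} \cos{\left(2 x^{2} + x - \frac{1}{3} \right)} - x^{2} \cos{\left(2 x^{2} + x - \frac{1}{3} \right)} - x \sin{\left(2 x^{2} + x - \frac{1}{3} \right)} - 12 x \cos{\left(2 x^{2} + x - \frac{1}{3} \right)} - 3 \cos{\left(2 x^{2} + x - \frac{1}{3} \right)}}{6 \sqrt{x^{2} + 3}}, which equals f(x).
F(4) = - \frac{\sqrt{19} \sin{\left(\frac{107}{3} \right)}}{6}; F(-1) = - \frac{\sin{\left(\frac{2}{3} \right)}}{3}.
Integral = F(4) - F(-1) = \frac{\sin{\left(\frac{2}{3} \right)}}{3} - \frac{\sqrt{19} \sin{\left(\frac{107}{3} \right)}}{6}.

Antiderivative: F(x) = - \frac{\sqrt{x^{2} + 3} \sin{\left(2 x^{2} + x - \frac{1}{3} \right)}}{6}; value = \frac{\sin{\left(\frac{2}{3} \right)}}{3} - \frac{\sqrt{19} \sin{\left(\frac{107}{3} \right)}}{6}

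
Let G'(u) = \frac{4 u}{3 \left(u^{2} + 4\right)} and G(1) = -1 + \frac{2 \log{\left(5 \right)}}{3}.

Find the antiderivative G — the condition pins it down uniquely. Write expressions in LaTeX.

G(u) = \frac{2 \log{\left(u^{2} + 4 \right)} - 3}{3}

The substitution w = u^{2} + 4 works: G'(u) is exactly (dG/dw)*(dw/du) for that inner function.
A general antiderivative is \frac{2 \log{\left(u^{2} + 4 \right)}}{3} + C.
The condition gives C = -1 + \frac{2 \log{\left(5 \right)}}{3} - (\frac{2 \log{\left(5 \right)}}{3}) = -1.
So G(u) = \frac{2 \log{\left(u^{2} + 4 \right)} - 3}{3}.
Check: d/du[\frac{2 \log{\left(u^{2} + 4 \right)} - 3}{3}] = \frac{4 u}{3 u^{2} + 12}, which equals G'(u).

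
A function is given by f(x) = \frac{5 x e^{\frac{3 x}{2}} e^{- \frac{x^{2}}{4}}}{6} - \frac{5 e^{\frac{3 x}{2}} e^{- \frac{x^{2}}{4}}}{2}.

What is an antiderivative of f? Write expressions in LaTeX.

An antiderivative is F(x) = - \frac{5 e^{- \frac{x^{2}}{4} + \frac{3 x}{2}}}{3}.

The substitution u = - \frac{x^{2}}{4} + \frac{3 x}{2} works: f is exactly (dF/du)*(du/dx) for that inner function.
Check: d/dx[- \frac{5 e^{- \frac{x^{2}}{4} + \frac{3 x}{2}}}{3}] = \frac{5 x e^{\frac{3 x}{2}} e^{- \frac{x^{2}}{4}}}{6} - \frac{5 e^{\frac{3 x}{2}} e^{- \frac{x^{2}}{4}}}{2} = f(x).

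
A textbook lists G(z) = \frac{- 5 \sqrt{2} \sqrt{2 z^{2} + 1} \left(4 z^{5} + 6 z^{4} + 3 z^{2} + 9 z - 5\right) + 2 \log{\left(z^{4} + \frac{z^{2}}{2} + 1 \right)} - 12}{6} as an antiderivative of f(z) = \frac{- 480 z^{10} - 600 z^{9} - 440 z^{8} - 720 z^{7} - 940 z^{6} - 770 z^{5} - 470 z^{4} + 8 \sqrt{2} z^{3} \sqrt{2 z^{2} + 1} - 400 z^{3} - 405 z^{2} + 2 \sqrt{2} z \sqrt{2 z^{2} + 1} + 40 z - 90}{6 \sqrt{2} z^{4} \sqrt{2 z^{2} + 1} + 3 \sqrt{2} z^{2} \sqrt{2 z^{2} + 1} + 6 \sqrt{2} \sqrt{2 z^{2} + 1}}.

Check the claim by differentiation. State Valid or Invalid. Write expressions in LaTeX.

Valid - the claim checks out under differentiation.

d/dz[G] = \frac{- 480 \sqrt{2} z^{10} - 600 \sqrt{2} z^{9} - 440 \sqrt{2} z^{8} - 720 \sqrt{2} z^{7} - 940 \sqrt{2} z^{6} - 770 \sqrt{2} z^{5} - 470 \sqrt{2} z^{4} + 16 z^{3} \sqrt{2 z^{2} + 1} - 400 \sqrt{2} z^{3} - 405 \sqrt{2} z^{2} + 4 z \sqrt{2 z^{2} + 1} + 40 \sqrt{2} z - 90 \sqrt{2}}{12 z^{4} \sqrt{2 z^{2} + 1} + 6 z^{2} \sqrt{2 z^{2} + 1} + 12 \sqrt{2 z^{2} + 1}}
This equals f(z) exactly, so the claim holds.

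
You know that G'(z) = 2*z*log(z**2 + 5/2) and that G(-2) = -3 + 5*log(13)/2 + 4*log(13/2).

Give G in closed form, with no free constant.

G(z) = (2*z**2*log(z**2 + 5/2) - 2*z**2 + 5*log(2*z**2 + 5) + 2)/2

Recover the given G'(z) by differentiating a candidate G(z); any mismatch rules it out.
A general antiderivative is z**2*log(z**2 + 5/2) - z**2 + 5*log(2*z**2 + 5)/2 + C.
The condition gives C = -3 + 5*log(13)/2 + 4*log(13/2) - (-4 + 5*log(13)/2 + 4*log(13/2)) = 1.
So G(z) = (2*z**2*log(z**2 + 5/2) - 2*z**2 + 5*log(2*z**2 + 5) + 2)/2.
Check: d/dz[(2*z**2*log(z**2 + 5/2) - 2*z**2 + 5*log(2*z**2 + 5) + 2)/2] = 2*z*log(z**2 + 5/2) = G'(z).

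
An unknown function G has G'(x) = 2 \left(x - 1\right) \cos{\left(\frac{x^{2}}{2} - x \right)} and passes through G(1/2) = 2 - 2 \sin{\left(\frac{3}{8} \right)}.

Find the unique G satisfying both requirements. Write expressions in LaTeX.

G(x) = 2 \sin{\left(\frac{x^{2}}{2} - x \right)} + 2

G'(x) matches the chain-rule pattern g'(h)*h' with inner function h(x) = \frac{x^{2}}{2} - x; substituting u = h(x) collapses the integral.
A general antiderivative is 2 \sin{\left(\frac{x^{2}}{2} - x \right)} + C.
The condition gives C = 2 - 2 \sin{\left(\frac{3}{8} \right)} - (- 2 \sin{\left(\frac{3}{8} \right)}) = 2.
So G(x) = 2 \sin{\left(\frac{x^{2}}{2} - x \right)} + 2.
Check: d/dx[2 \sin{\left(\frac{x^{2}}{2} - x \right)} + 2] = 2 x \cos{\left(\frac{x^{2}}{2} - x \right)} - 2 \cos{\left(\frac{x^{2}}{2} - x \right)}, which equals G'(x).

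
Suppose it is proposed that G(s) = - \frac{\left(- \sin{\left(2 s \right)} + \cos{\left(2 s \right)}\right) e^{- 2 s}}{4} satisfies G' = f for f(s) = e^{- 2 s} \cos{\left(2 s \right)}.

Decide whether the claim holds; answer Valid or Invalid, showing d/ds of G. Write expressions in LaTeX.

Valid: G'(s) = f(s).

d/ds[G] = e^{- 2 s} \cos{\left(2 s \right)}
This equals f(s) exactly, so the claim holds.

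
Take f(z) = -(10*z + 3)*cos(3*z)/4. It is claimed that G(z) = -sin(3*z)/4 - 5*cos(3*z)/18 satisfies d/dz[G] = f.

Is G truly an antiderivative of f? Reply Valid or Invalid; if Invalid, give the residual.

d/dz[G] = 5*sin(3*z)/6 - 3*cos(3*z)/4
d/dz[G] - f(z) = 5*z*cos(3*z)/2 + 5*sin(3*z)/6 != 0.

Invalid: d/dz[G] - f = 5*z*cos(3*z)/2 + 5*sin(3*z)/6, which is not 0.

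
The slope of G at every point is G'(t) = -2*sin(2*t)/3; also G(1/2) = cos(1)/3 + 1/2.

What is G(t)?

G(t) = cos(2*t)/3 + 1/2

Differentiate the proposed G(t) back; it has to land on the given G'(t).
A general antiderivative is cos(2*t)/3 + C.
The condition gives C = cos(1)/3 + 1/2 - (cos(1)/3) = 1/2.
So G(t) = cos(2*t)/3 + 1/2.
Check: d/dt[cos(2*t)/3 + 1/2] = -2*sin(2*t)/3 = G'(t).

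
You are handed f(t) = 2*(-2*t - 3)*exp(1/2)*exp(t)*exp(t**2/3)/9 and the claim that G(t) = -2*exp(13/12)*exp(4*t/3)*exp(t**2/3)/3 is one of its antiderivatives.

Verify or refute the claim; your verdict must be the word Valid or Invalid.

d/dt[G] = -4*t*exp(13/12)*exp(4*t/3)*exp(t**2/3)/9 - 8*exp(13/12)*exp(4*t/3)*exp(t**2/3)/9
d/dt[G] - f(t) = -4*t*exp(13/12)*exp(4*t/3)*exp(t**2/3)/9 + 4*t*exp(1/2)*exp(t)*exp(t**2/3)/9 - 8*exp(13/12)*exp(4*t/3)*exp(t**2/3)/9 + 2*exp(1/2)*exp(t)*exp(t**2/3)/3 != 0.

Invalid: d/dt[G] - f = -4*t*exp(13/12)*exp(4*t/3)*exp(t**2/3)/9 + 4*t*exp(1/2)*exp(t)*exp(t**2/3)/9 - 8*exp(13/12)*exp(4*t/3)*exp(t**2/3)/9 + 2*exp(1/2)*exp(t)*exp(t**2/3)/3, which is not 0.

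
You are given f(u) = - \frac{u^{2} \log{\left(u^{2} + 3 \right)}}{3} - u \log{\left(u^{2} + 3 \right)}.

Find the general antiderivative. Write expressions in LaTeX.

Integrate term by term and add the pieces.
Check: d/du[\frac{2 u^{3}}{27} + \frac{u^{2}}{2} - \frac{2 u}{3} + \left(- \frac{u^{3}}{9} - \frac{u^{2}}{2}\right) \log{\left(u^{2} + 3 \right)} - \frac{3 \log{\left(u^{2} + 3 \right)}}{2} + \frac{2 \sqrt{3} \operatorname{atan}{\left(\frac{\sqrt{3} u}{3} \right)}}{3}] = - \frac{u^{2} \log{\left(u^{2} + 3 \right)}}{3} - u \log{\left(u^{2} + 3 \right)} = f(u).

F(u) = \frac{2 u^{3}}{27} + \frac{u^{2}}{2} - \frac{2 u}{3} + \left(- \frac{u^{3}}{9} - \frac{u^{2}}{2}\right) \log{\left(u^{2} + 3 \right)} - \frac{3 \log{\left(u^{2} + 3 \right)}}{2} + \frac{2 \sqrt{3} \operatorname{atan}{\left(\frac{\sqrt{3} u}{3} \right)}}{3} + C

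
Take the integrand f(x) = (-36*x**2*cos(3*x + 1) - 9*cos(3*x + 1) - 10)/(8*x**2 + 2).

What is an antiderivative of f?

An antiderivative is F(x) = -3*sin(3*x + 1)/2 - 5*atan(2*x)/2.

Since d/dx undoes antidifferentiation here, F'(x) = f(x) is required of F(x).
Check: d/dx[-3*sin(3*x + 1)/2 - 5*atan(2*x)/2] = (-36*x**2*cos(3*x + 1) - 9*cos(3*x + 1) - 10)/(8*x**2 + 2) = f(x).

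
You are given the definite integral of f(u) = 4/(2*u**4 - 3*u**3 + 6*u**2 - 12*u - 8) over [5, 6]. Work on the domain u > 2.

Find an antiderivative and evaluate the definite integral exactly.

Antiderivative: F(u) = log(u - 2)/10 - 16*log(u + 1/2)/85 + 3*log(u**2 + 4)/68 - 5*atan(u/2)/34; value = -16*log(13/2)/85 - 5*atan(3)/34 - 3*log(29)/68 - log(3)/10 + log(4)/10 + 3*log(40)/68 + 5*atan(5/2)/34 + 16*log(11/2)/85

The denominator factors as (u - 2)*(2*u + 1)*(u**2 + 4); partial fractions split f into directly integrable pieces: (3*u - 10)/(34*(u**2 + 4)) - 32/(85*(2*u + 1)) + 1/(10*(u - 2)).
F(u) = log(u - 2)/10 - 16*log(u + 1/2)/85 + 3*log(u**2 + 4)/68 - 5*atan(u/2)/34 is an antiderivative of f.
Check: d/du[log(u - 2)/10 - 16*log(u + 1/2)/85 + 3*log(u**2 + 4)/68 - 5*atan(u/2)/34] = 4/(2*u**4 - 3*u**3 + 6*u**2 - 12*u - 8) = f(u).
F(6) = -16*log(13/2)/85 - 5*atan(3)/34 + log(4)/10 + 3*log(40)/68; F(5) = -16*log(11/2)/85 - 5*atan(5/2)/34 + log(3)/10 + 3*log(29)/68.
Integral = F(6) - F(5) = -16*log(13/2)/85 - 5*atan(3)/34 - 3*log(29)/68 - log(3)/10 + log(4)/10 + 3*log(40)/68 + 5*atan(5/2)/34 + 16*log(11/2)/85.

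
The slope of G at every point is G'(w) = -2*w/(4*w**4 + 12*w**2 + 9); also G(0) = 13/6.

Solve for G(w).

G(w) = 2 + 1/(2*(2*w**2 + 3))

The substitution u = 2*w**2 + 3 works: G'(w) is exactly (dG/du)*(du/dw) for that inner function.
A general antiderivative is 1/(2*(2*w**2 + 3)) + C.
The condition gives C = 13/6 - (1/6) = 2.
So G(w) = 2 + 1/(2*(2*w**2 + 3)).
Check: d/dw[2 + 1/(2*(2*w**2 + 3))] = -2*w/(4*w**4 + 12*w**2 + 9) = G'(w).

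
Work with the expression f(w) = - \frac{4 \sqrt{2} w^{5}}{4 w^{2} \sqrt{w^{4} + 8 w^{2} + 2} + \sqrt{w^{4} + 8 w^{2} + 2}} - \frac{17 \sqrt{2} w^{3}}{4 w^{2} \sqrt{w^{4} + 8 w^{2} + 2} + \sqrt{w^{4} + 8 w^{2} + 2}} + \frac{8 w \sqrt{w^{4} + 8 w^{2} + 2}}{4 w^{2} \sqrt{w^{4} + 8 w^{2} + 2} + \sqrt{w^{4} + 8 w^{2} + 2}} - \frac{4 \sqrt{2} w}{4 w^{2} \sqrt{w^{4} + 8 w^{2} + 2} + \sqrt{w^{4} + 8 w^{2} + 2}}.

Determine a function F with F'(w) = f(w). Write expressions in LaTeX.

An antiderivative is F(w) = \frac{\sqrt{2} \left(- \sqrt{w^{4} + 8 w^{2} + 2} + \sqrt{2} \log{\left(2 w^{2} + \frac{1}{2} \right)}\right)}{2}.

Integrate term by term and add the pieces.
Check: d/dw[\frac{\sqrt{2} \left(- \sqrt{w^{4} + 8 w^{2} + 2} + \sqrt{2} \log{\left(2 w^{2} + \frac{1}{2} \right)}\right)}{2}] = \frac{- 4 \sqrt{2} w^{5} - 17 \sqrt{2} w^{3} + 8 w \sqrt{w^{4} + 8 w^{2} + 2} - 4 \sqrt{2} w}{4 w^{2} \sqrt{w^{4} + 8 w^{2} + 2} + \sqrt{w^{4} + 8 w^{2} + 2}}, which equals f(w).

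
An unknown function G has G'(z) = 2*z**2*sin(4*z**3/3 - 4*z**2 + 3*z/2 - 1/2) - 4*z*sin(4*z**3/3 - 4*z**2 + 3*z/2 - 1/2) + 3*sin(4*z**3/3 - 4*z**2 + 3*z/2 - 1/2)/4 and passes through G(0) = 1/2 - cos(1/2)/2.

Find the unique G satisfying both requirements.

The substitution u = 4*z**3/3 - 4*z**2 + 3*z/2 - 1/2 works: G'(z) is exactly (dG/du)*(du/dz) for that inner function.
A general antiderivative is -cos(4*z**3/3 - 4*z**2 + 3*z/2 - 1/2)/2 + C.
The condition gives C = 1/2 - cos(1/2)/2 - (-cos(1/2)/2) = 1/2.
So G(z) = (1 - cos(4*z**3/3 - 4*z**2 + 3*z/2 - 1/2))/2.
Check: d/dz[(1 - cos(4*z**3/3 - 4*z**2 + 3*z/2 - 1/2))/2] = 2*z**2*sin(4*z**3/3 - 4*z**2 + 3*z/2 - 1/2) - 4*z*sin(4*z**3/3 - 4*z**2 + 3*z/2 - 1/2) + 3*sin(4*z**3/3 - 4*z**2 + 3*z/2 - 1/2)/4 = G'(z).

G(z) = (1 - cos(4*z**3/3 - 4*z**2 + 3*z/2 - 1/2))/2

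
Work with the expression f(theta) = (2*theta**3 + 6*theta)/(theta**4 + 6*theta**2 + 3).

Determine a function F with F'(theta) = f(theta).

The substitution u = theta**4/3 + 2*theta**2 + 1 works: f is exactly (dF/du)*(du/dtheta) for that inner function.
Check: d/dtheta[log(theta**4/3 + 2*theta**2 + 1)/2] = (2*theta**3 + 6*theta)/(theta**4 + 6*theta**2 + 3) = f(theta).

An antiderivative is F(theta) = log(theta**4/3 + 2*theta**2 + 1)/2.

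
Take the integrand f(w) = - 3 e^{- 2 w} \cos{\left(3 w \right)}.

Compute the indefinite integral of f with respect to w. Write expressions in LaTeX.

Recover f(w) by differentiating a candidate F(w); any mismatch rules it out.
Check: d/dw[\frac{\left(- 9 \sin{\left(3 w \right)} + 6 \cos{\left(3 w \right)}\right) e^{- 2 w}}{13}] = - 3 e^{- 2 w} \cos{\left(3 w \right)} = f(w).

F(w) = \frac{\left(- 9 \sin{\left(3 w \right)} + 6 \cos{\left(3 w \right)}\right) e^{- 2 w}}{13} + C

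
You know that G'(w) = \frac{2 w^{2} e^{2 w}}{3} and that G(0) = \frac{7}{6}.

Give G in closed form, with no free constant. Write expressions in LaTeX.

G'(w) has the shape u'v + uv' for u = \frac{w^{2}}{3} - \frac{w}{3} + \frac{1}{6} and v = e^{2 w} — it is the derivative of the product u*v.
A general antiderivative is \frac{\left(2 w^{2} - 2 w + 1\right) e^{2 w}}{6} + C.
The condition gives C = \frac{7}{6} - (\frac{1}{6}) = 1.
So G(w) = \frac{w^{2} e^{2 w}}{3} - \frac{w e^{2 w}}{3} + \frac{e^{2 w}}{6} + 1.
Check: d/dw[\frac{w^{2} e^{2 w}}{3} - \frac{w e^{2 w}}{3} + \frac{e^{2 w}}{6} + 1] = \frac{2 w^{2} e^{2 w}}{3} = G'(w).

G(w) = \frac{w^{2} e^{2 w}}{3} - \frac{w e^{2 w}}{3} + \frac{e^{2 w}}{6} + 1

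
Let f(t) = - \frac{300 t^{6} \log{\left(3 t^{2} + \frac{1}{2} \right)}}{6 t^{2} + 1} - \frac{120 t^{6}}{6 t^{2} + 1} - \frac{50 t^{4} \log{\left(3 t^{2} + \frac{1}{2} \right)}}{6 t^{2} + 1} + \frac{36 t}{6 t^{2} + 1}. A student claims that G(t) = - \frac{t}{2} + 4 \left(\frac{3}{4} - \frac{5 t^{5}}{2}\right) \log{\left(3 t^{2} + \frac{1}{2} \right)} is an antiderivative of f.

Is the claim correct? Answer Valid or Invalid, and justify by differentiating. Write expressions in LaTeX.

d/dt[G] = \frac{- 600 t^{6} \log{\left(3 t^{2} + \frac{1}{2} \right)} - 240 t^{6} - 100 t^{4} \log{\left(3 t^{2} + \frac{1}{2} \right)} - 6 t^{2} + 72 t - 1}{12 t^{2} + 2}
d/dt[G] - f(t) = - \frac{1}{2} != 0.

Invalid: d/dt[G] - f = - \frac{1}{2}, which is not 0.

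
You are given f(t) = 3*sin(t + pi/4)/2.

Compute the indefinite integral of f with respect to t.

F(t) = -3*cos(t + pi/4)/2 + C

For F(t) to be correct the identity F'(t) - f(t) = 0 must hold.
Check: d/dt[-3*cos(t + pi/4)/2] = 3*sin(t + pi/4)/2 = f(t).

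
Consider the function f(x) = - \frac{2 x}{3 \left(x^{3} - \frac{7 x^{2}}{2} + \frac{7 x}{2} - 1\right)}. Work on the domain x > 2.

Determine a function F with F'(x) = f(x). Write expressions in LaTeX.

The denominator factors as 3 \left(x - 2\right) \left(x - 1\right) \left(2 x - 1\right); partial fractions split f into directly integrable pieces: - \frac{8}{9 \left(2 x - 1\right)} + \frac{4}{3 \left(x - 1\right)} - \frac{8}{9 \left(x - 2\right)}.
Check: d/dx[- \frac{8 \log{\left(x - 2 \right)}}{9} + \frac{4 \log{\left(x - 1 \right)}}{3} - \frac{4 \log{\left(x - \frac{1}{2} \right)}}{9}] = - \frac{4 x}{6 x^{3} - 21 x^{2} + 21 x - 6}, which equals f(x).

An antiderivative is F(x) = - \frac{8 \log{\left(x - 2 \right)}}{9} + \frac{4 \log{\left(x - 1 \right)}}{3} - \frac{4 \log{\left(x - \frac{1}{2} \right)}}{9}.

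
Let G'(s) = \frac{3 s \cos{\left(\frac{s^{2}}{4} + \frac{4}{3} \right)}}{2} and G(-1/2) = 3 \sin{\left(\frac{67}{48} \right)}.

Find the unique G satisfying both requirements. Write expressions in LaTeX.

G(s) = 3 \sin{\left(\frac{s^{2}}{4} + \frac{4}{3} \right)}

The substitution u = \frac{s^{2}}{4} + \frac{4}{3} works: G'(s) is exactly (dG/du)*(du/ds) for that inner function.
A general antiderivative is 3 \sin{\left(\frac{s^{2}}{4} + \frac{4}{3} \right)} + C.
The condition gives C = 3 \sin{\left(\frac{67}{48} \right)} - (3 \sin{\left(\frac{67}{48} \right)}) = 0.
So G(s) = 3 \sin{\left(\frac{s^{2}}{4} + \frac{4}{3} \right)}.
Check: d/ds[3 \sin{\left(\frac{s^{2}}{4} + \frac{4}{3} \right)}] = \frac{3 s \cos{\left(\frac{s^{2}}{4} + \frac{4}{3} \right)}}{2} = G'(s).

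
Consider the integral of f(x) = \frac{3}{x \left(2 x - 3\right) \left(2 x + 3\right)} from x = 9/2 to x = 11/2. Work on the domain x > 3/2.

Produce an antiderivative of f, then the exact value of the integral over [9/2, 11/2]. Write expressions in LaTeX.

Factor the denominator (x \left(2 x - 3\right) \left(2 x + 3\right)) and decompose: f = \frac{1}{3 \left(2 x + 3\right)} + \frac{1}{3 \left(2 x - 3\right)} - \frac{1}{3 x}; each piece integrates to a log, atan, or power term.
F(x) = - \frac{\log{\left(x \right)}}{3} + \frac{\log{\left(4 x^{2} - 9 \right)}}{6} is an antiderivative of f.
Check: d/dx[- \frac{\log{\left(x \right)}}{3} + \frac{\log{\left(4 x^{2} - 9 \right)}}{6}] = \frac{3}{4 x^{3} - 9 x}, which equals f(x).
F(11/2) = - \frac{\log{\left(\frac{11}{2} \right)}}{3} + \frac{\log{\left(112 \right)}}{6}; F(9/2) = - \frac{\log{\left(\frac{9}{2} \right)}}{3} + \frac{\log{\left(72 \right)}}{6}.
Integral = F(11/2) - F(9/2) = - \frac{\log{\left(72 \right)}}{6} - \frac{\log{\left(\frac{11}{2} \right)}}{3} + \frac{\log{\left(\frac{9}{2} \right)}}{3} + \frac{\log{\left(112 \right)}}{6}.

Antiderivative: F(x) = - \frac{\log{\left(x \right)}}{3} + \frac{\log{\left(4 x^{2} - 9 \right)}}{6}; value = - \frac{\log{\left(72 \right)}}{6} - \frac{\log{\left(\frac{11}{2} \right)}}{3} + \frac{\log{\left(\frac{9}{2} \right)}}{3} + \frac{\log{\left(112 \right)}}{6}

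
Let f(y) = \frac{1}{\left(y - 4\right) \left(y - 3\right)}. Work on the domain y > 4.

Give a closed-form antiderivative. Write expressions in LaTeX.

An antiderivative is F(y) = \log{\left(y - 4 \right)} - \log{\left(y - 3 \right)}.

Factor the denominator (\left(y - 4\right) \left(y - 3\right)) and decompose: f = - \frac{1}{y - 3} + \frac{1}{y - 4}; each piece integrates to a log, atan, or power term.
Check: d/dy[\log{\left(y - 4 \right)} - \log{\left(y - 3 \right)}] = \frac{1}{y^{2} - 7 y + 12}, which equals f(y).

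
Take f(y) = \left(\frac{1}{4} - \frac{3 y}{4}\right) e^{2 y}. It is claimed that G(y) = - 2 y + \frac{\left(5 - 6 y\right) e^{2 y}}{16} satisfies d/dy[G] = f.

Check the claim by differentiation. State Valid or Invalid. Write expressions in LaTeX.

Invalid: d/dy[G] - f = -2, which is not 0.

d/dy[G] = - \frac{3 y e^{2 y}}{4} + \frac{e^{2 y}}{4} - 2
d/dy[G] - f(y) = -2 != 0.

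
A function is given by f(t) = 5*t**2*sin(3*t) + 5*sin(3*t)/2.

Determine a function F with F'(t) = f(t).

An antiderivative is F(t) = -5*t**2*cos(3*t)/3 + 10*t*sin(3*t)/9 - 25*cos(3*t)/54.

Integrate term by term and add the pieces.
Check: d/dt[-5*t**2*cos(3*t)/3 + 10*t*sin(3*t)/9 - 25*cos(3*t)/54] = 5*t**2*sin(3*t) + 5*sin(3*t)/2 = f(t).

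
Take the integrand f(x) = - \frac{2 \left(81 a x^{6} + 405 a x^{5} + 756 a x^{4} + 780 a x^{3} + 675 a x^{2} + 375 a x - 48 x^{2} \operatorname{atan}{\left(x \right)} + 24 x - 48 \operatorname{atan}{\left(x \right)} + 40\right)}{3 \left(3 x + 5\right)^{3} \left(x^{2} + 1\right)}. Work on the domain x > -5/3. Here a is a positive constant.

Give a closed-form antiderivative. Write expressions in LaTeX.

An antiderivative is F(x) = - a x^{2} - \frac{16 \operatorname{atan}{\left(x \right)}}{27 x^{2} + 90 x + 75}.

An antiderivative F(x) passes only if d/dx[F] lands on f(x) exactly.
Check: d/dx[- a x^{2} - \frac{16 \operatorname{atan}{\left(x \right)}}{27 x^{2} + 90 x + 75}] = \frac{- 162 a x^{6} - 810 a x^{5} - 1512 a x^{4} - 1560 a x^{3} - 1350 a x^{2} - 750 a x + 96 x^{2} \operatorname{atan}{\left(x \right)} - 48 x + 96 \operatorname{atan}{\left(x \right)} - 80}{81 x^{5} + 405 x^{4} + 756 x^{3} + 780 x^{2} + 675 x + 375}, which equals f(x).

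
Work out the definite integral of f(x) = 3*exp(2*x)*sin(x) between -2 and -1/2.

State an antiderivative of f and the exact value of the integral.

Antiderivative: F(x) = -3*(-2*sin(x) + cos(x))*exp(2*x)/5; value = -6*exp(-1)*sin(1/2)/5 - 3*exp(-1)*cos(1/2)/5 + 3*exp(-4)*cos(2)/5 + 6*exp(-4)*sin(2)/5

Any candidate F(x) must reproduce f(x) exactly when differentiated.
F(x) = -3*(-2*sin(x) + cos(x))*exp(2*x)/5 is an antiderivative of f.
Check: d/dx[-3*(-2*sin(x) + cos(x))*exp(2*x)/5] = 3*exp(2*x)*sin(x) = f(x).
F(-1/2) = -6*exp(-1)*sin(1/2)/5 - 3*exp(-1)*cos(1/2)/5; F(-2) = -6*exp(-4)*sin(2)/5 - 3*exp(-4)*cos(2)/5.
Integral = F(-1/2) - F(-2) = -6*exp(-1)*sin(1/2)/5 - 3*exp(-1)*cos(1/2)/5 + 3*exp(-4)*cos(2)/5 + 6*exp(-4)*sin(2)/5.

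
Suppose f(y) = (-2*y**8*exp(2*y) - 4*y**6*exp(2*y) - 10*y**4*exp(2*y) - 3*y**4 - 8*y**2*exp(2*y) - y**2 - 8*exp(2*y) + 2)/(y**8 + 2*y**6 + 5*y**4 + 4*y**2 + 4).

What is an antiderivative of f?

An antiderivative is F(y) = -(y**4*exp(2*y) + y**2*exp(2*y) - y + 2*exp(2*y))/(y**4 + y**2 + 2).

Check any antiderivative F(y) by computing F'(y) and comparing it with f(y).
Check: d/dy[-(y**4*exp(2*y) + y**2*exp(2*y) - y + 2*exp(2*y))/(y**4 + y**2 + 2)] = (-2*y**8*exp(2*y) - 4*y**6*exp(2*y) - 10*y**4*exp(2*y) - 3*y**4 - 8*y**2*exp(2*y) - y**2 - 8*exp(2*y) + 2)/(y**8 + 2*y**6 + 5*y**4 + 4*y**2 + 4) = f(y).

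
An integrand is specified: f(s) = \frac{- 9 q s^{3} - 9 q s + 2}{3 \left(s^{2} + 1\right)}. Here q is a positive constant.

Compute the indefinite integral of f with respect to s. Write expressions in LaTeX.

Differentiate the proposed F(s) back; it has to land on f(s) exactly.
Check: d/ds[- \frac{3 q s^{2}}{2} + \frac{2 \operatorname{atan}{\left(s \right)}}{3}] = \frac{- 9 q s^{3} - 9 q s + 2}{3 s^{2} + 3}, which equals f(s).

F(s) = - \frac{3 q s^{2}}{2} + \frac{2 \operatorname{atan}{\left(s \right)}}{3} + C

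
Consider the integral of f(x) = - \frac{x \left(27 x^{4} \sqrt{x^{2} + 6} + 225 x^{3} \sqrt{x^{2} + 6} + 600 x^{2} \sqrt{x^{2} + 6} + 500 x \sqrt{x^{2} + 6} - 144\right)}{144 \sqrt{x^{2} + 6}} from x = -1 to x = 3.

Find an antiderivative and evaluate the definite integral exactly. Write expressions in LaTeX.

Check any antiderivative F(x) by computing F'(x) and comparing it with f(x).
F(x) = \frac{\left(- \frac{x^{2}}{2} - \frac{5 x}{3}\right)^{3}}{4} + \sqrt{x^{2} + 6} is an antiderivative of f.
Check: d/dx[\frac{\left(- \frac{x^{2}}{2} - \frac{5 x}{3}\right)^{3}}{4} + \sqrt{x^{2} + 6}] = \frac{- 27 x^{5} \sqrt{x^{2} + 6} - 225 x^{4} \sqrt{x^{2} + 6} - 600 x^{3} \sqrt{x^{2} + 6} - 500 x^{2} \sqrt{x^{2} + 6} + 144 x}{144 \sqrt{x^{2} + 6}}, which equals f(x).
F(3) = - \frac{6859}{32} + \sqrt{15}; F(-1) = \frac{343}{864} + \sqrt{7}.
Integral = F(3) - F(-1) = - \frac{5798}{27} - \sqrt{7} + \sqrt{15}.

Antiderivative: F(x) = \frac{\left(- \frac{x^{2}}{2} - \frac{5 x}{3}\right)^{3}}{4} + \sqrt{x^{2} + 6}; value = - \frac{5798}{27} - \sqrt{7} + \sqrt{15}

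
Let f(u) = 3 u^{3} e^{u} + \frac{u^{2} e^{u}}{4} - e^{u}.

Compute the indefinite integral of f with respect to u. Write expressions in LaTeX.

Recognize the product-rule pattern: f = v'r + vr' with v = 3 u^{3} - \frac{35 u^{2}}{4} + \frac{35 u}{2} - \frac{37}{2}, r = e^{u}, so integration by parts undoes it.
Check: d/du[3 u^{3} e^{u} - \frac{35 u^{2} e^{u}}{4} + \frac{35 u e^{u}}{2} - \frac{37 e^{u}}{2}] = 3 u^{3} e^{u} + \frac{u^{2} e^{u}}{4} - e^{u} = f(u).

F(u) = 3 u^{3} e^{u} - \frac{35 u^{2} e^{u}}{4} + \frac{35 u e^{u}}{2} - \frac{37 e^{u}}{2} + C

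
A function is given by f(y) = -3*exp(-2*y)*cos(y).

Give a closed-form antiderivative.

An antiderivative is F(y) = 3*(-sin(y) + 2*cos(y))*exp(-2*y)/5.

Any candidate F(y) must reproduce f(y) exactly when differentiated.
Check: d/dy[3*(-sin(y) + 2*cos(y))*exp(-2*y)/5] = -3*exp(-2*y)*cos(y) = f(y).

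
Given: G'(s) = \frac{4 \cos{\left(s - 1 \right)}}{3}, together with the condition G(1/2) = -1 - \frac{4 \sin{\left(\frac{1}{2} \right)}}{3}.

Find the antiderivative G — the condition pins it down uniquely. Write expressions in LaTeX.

G(s) = \frac{4 \sin{\left(s - 1 \right)} - 3}{3}

The proposed G(s) is checked by its d/ds: the result must match the given G'(s).
A general antiderivative is \frac{4 \sin{\left(s - 1 \right)}}{3} + C.
The condition gives C = -1 - \frac{4 \sin{\left(\frac{1}{2} \right)}}{3} - (- \frac{4 \sin{\left(\frac{1}{2} \right)}}{3}) = -1.
So G(s) = \frac{4 \sin{\left(s - 1 \right)} - 3}{3}.
Check: d/ds[\frac{4 \sin{\left(s - 1 \right)} - 3}{3}] = \frac{4 \cos{\left(s - 1 \right)}}{3} = G'(s).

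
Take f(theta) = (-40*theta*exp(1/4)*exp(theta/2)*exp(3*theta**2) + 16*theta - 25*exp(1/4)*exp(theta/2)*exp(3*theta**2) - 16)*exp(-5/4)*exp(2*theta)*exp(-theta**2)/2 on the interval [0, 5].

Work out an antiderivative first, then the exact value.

Antiderivative: F(theta) = -5*exp(-1)*exp(5*theta/2)*exp(2*theta**2) - 4*exp(-5/4)*exp(2*theta)*exp(-theta**2); value = -5*exp(123/2) - 4*exp(-65/4) + 4*exp(-5/4) + 5*exp(-1)

An antiderivative F(theta) passes only if d/dtheta[F] lands on f(theta) exactly.
F(theta) = -5*exp(-1)*exp(5*theta/2)*exp(2*theta**2) - 4*exp(-5/4)*exp(2*theta)*exp(-theta**2) is an antiderivative of f.
Check: d/dtheta[-5*exp(-1)*exp(5*theta/2)*exp(2*theta**2) - 4*exp(-5/4)*exp(2*theta)*exp(-theta**2)] = (-40*theta*exp(5/4)*exp(5*theta/2)*exp(3*theta**2) + 16*exp(1)*theta*exp(2*theta) - 25*exp(5/4)*exp(5*theta/2)*exp(3*theta**2) - 16*exp(1)*exp(2*theta))*exp(-9/4)*exp(-theta**2)/2, which equals f(theta).
F(5) = -5*exp(123/2) - 4*exp(-65/4); F(0) = -5*exp(-1) - 4*exp(-5/4).
Integral = F(5) - F(0) = -5*exp(123/2) - 4*exp(-65/4) + 4*exp(-5/4) + 5*exp(-1).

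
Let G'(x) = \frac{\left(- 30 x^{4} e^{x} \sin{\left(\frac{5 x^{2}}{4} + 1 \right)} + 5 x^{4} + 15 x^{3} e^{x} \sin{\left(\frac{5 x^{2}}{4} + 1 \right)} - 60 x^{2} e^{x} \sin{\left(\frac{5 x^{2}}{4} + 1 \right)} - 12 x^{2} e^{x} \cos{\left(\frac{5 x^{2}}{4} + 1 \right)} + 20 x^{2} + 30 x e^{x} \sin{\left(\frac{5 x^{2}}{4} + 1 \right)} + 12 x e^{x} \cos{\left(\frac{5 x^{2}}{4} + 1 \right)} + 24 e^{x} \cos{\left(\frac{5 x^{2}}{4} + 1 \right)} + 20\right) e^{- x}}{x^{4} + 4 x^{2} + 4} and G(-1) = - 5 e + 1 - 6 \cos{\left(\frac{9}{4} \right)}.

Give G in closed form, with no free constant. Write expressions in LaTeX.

A first test for any G(x): its x-derivative must equal the given G'(x).
A general antiderivative is \frac{4 \left(\frac{3 x}{2} - \frac{3}{4}\right) \cos{\left(\frac{5 x^{2}}{4} + 1 \right)}}{\frac{x^{2}}{2} + 1} - 5 e^{- x} + C.
The condition gives C = - 5 e + 1 - 6 \cos{\left(\frac{9}{4} \right)} - (- 5 e - 6 \cos{\left(\frac{9}{4} \right)}) = 1.
So G(x) = \frac{4 \left(\frac{3 x}{2} - \frac{3}{4}\right) \cos{\left(\frac{5 x^{2}}{4} + 1 \right)}}{\frac{x^{2}}{2} + 1} + 1 - 5 e^{- x}.
Check: d/dx[\frac{4 \left(\frac{3 x}{2} - \frac{3}{4}\right) \cos{\left(\frac{5 x^{2}}{4} + 1 \right)}}{\frac{x^{2}}{2} + 1} + 1 - 5 e^{- x}] = \frac{- 30 x^{4} e^{x} \sin{\left(\frac{5 x^{2}}{4} + 1 \right)} + 5 x^{4} + 15 x^{3} e^{x} \sin{\left(\frac{5 x^{2}}{4} + 1 \right)} - 60 x^{2} e^{x} \sin{\left(\frac{5 x^{2}}{4} + 1 \right)} - 12 x^{2} e^{x} \cos{\left(\frac{5 x^{2}}{4} + 1 \right)} + 20 x^{2} + 30 x e^{x} \sin{\left(\frac{5 x^{2}}{4} + 1 \right)} + 12 x e^{x} \cos{\left(\frac{5 x^{2}}{4} + 1 \right)} + 24 e^{x} \cos{\left(\frac{5 x^{2}}{4} + 1 \right)} + 20}{x^{4} e^{x} + 4 x^{2} e^{x} + 4 e^{x}}, which equals G'(x).

G(x) = \frac{4 \left(\frac{3 x}{2} - \frac{3}{4}\right) \cos{\left(\frac{5 x^{2}}{4} + 1 \right)}}{\frac{x^{2}}{2} + 1} + 1 - 5 e^{- x}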